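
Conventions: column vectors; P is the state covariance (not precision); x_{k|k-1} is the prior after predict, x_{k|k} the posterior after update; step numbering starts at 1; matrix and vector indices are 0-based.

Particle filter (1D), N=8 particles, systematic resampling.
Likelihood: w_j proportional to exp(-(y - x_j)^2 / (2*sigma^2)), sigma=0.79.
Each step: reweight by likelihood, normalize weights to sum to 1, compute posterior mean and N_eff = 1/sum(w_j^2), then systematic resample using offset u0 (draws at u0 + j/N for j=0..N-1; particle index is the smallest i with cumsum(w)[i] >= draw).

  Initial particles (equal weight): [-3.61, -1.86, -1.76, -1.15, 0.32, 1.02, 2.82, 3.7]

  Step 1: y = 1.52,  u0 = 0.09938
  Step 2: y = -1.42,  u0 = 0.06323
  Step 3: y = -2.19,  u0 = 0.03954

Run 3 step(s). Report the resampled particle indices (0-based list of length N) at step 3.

step 1: w=[0.0000, 0.0001, 0.0001, 0.0023, 0.2225, 0.5772, 0.1821, 0.0157]  mean=1.2284  Neff=2.4033  idx=[4, 4, 5, 5, 5, 5, 6, 6]
step 2: w=[0.4195, 0.4195, 0.0402, 0.0402, 0.0402, 0.0402, 0.0000, 0.0000]  mean=0.4327  Neff=2.7897  idx=[0, 0, 0, 1, 1, 1, 1, 4]
step 3: w=[0.1420, 0.1420, 0.1420, 0.1420, 0.1420, 0.1420, 0.1420, 0.0057]  mean=0.3240  Neff=7.0795  idx=[0, 1, 2, 2, 3, 4, 5, 6]

resampled_idx = [0, 1, 2, 2, 3, 4, 5, 6]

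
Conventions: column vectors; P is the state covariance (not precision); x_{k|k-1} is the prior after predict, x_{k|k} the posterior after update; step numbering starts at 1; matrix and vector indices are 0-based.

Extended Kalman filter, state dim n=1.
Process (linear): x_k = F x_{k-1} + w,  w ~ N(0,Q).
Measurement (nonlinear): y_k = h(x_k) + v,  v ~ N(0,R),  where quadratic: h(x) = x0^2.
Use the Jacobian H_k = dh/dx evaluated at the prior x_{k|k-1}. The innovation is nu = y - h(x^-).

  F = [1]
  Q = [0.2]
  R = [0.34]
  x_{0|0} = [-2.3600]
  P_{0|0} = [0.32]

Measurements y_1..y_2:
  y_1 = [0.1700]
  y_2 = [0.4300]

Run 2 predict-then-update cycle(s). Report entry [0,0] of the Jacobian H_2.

step 1: x^-=[-2.3600]  P^-=[0.5200]  H_jac=[-4.7200]  S=[11.9248]  K=[-0.2058]  nu=[-5.3996]  x^+=[-1.2486]  P^+=[0.0148]
step 2: x^-=[-1.2486]  P^-=[0.2148]  H_jac=[-2.4973]  S=[1.6797]  K=[-0.3194]  nu=[-1.1291]  x^+=[-0.8880]  P^+=[0.0435]

H_jac[0,0] = -2.4973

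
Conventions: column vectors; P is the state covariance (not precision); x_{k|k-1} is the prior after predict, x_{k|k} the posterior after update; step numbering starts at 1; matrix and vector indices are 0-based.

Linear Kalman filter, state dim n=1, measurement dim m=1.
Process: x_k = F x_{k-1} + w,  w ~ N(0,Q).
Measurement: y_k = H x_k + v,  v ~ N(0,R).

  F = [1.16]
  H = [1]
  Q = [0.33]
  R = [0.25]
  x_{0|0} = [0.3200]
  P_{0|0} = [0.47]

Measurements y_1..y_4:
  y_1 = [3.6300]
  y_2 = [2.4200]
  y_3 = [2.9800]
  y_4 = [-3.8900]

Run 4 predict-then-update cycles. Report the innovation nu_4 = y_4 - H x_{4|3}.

step 1: x^-=[0.3712]  P^-=[0.9624]  S=[1.2124]  K=[0.7938]  nu=[3.2588]  x^+=[2.9580]  P^+=[0.1985]
step 2: x^-=[3.4313]  P^-=[0.5970]  S=[0.8470]  K=[0.7049]  nu=[-1.0113]  x^+=[2.7185]  P^+=[0.1762]
step 3: x^-=[3.1535]  P^-=[0.5671]  S=[0.8171]  K=[0.6940]  nu=[-0.1735]  x^+=[3.0331]  P^+=[0.1735]
step 4: x^-=[3.5184]  P^-=[0.5635]  S=[0.8135]  K=[0.6927]  nu=[-7.4084]  x^+=[-1.6132]  P^+=[0.1732]

innov = [-7.4084]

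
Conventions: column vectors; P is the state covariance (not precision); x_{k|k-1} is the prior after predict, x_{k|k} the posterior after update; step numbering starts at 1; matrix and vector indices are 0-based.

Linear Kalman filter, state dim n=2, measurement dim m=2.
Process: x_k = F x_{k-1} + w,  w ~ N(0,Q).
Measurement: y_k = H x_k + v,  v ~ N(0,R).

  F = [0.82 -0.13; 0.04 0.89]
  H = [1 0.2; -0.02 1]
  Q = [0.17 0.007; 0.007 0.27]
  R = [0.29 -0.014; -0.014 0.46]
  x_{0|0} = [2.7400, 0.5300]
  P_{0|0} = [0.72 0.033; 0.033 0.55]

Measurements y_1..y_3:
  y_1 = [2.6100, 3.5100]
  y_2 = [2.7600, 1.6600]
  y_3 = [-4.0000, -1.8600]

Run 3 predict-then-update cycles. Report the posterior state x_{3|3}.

step 1: x^-=[2.1779, 0.5813]  P^-=[0.6564 -0.0091; -0.0091 0.7092]  S=[0.9711 0.1056; 0.1056 1.1698]  K=[0.6828 -0.0807; 0.0714 0.5999]  nu=[0.3158, 2.9723]  x^+=[2.1538, 2.3870]  P^+=[0.2076 -0.0425; -0.0425 0.2741]
step 2: x^-=[1.4558, 2.2106]  P^-=[0.3233 -0.0487; -0.0487 0.4844]  S=[0.6132 0.0279; 0.0279 0.9465]  K=[0.5147 -0.0735; 0.0553 0.5112]  nu=[0.8621, -0.5215]  x^+=[1.9378, 1.9917]  P^+=[0.1579 -0.0378; -0.0378 0.2336]
step 3: x^-=[1.3301, 1.8501]  P^-=[0.2882 -0.0423; -0.0423 0.4526]  S=[0.5794 0.0287; 0.0287 0.9144]  K=[0.4861 -0.0678; 0.0588 0.4941]  nu=[-5.7001, -3.6835]  x^+=[-1.1913, -0.3052]  P^+=[0.1489 -0.0350; -0.0350 0.2257]

x_post = [-1.1913, -0.3052]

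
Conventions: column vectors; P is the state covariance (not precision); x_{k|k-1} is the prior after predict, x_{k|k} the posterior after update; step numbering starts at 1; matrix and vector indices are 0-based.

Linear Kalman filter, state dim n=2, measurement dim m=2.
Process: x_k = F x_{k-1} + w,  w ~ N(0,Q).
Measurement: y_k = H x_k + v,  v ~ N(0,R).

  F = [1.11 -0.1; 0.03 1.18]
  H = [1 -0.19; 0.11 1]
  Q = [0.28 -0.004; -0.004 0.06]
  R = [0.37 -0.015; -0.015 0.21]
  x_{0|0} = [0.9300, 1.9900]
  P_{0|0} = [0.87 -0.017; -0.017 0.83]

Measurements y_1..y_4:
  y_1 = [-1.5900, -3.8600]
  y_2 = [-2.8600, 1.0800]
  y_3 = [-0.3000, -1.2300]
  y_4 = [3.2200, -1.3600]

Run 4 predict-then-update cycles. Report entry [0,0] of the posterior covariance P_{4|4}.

P_post[0,0] = 0.2168

step 1: x^-=[0.8333, 2.3761]  P^-=[1.3640 -0.0952; -0.0952 1.2153]  S=[1.8140 -0.1891; -0.1891 1.4208]  K=[0.7767 0.1420; -0.0927 0.8356]  nu=[-1.9718, -6.3278]  x^+=[-1.5964, -2.7288]  P^+=[0.2828 -0.0129; -0.0129 0.1783]
step 2: x^-=[-1.4992, -3.2679]  P^-=[0.6331 -0.0325; -0.0325 0.3076]  S=[1.0265 -0.0357; -0.0357 0.5181]  K=[0.6267 0.1147; -0.0684 0.5821]  nu=[-1.9817, 4.5128]  x^+=[-2.2233, -0.5055]  P^+=[0.2282 -0.0104; -0.0104 0.1244]
step 3: x^-=[-2.4173, -0.6632]  P^-=[0.5647 -0.0247; -0.0247 0.2327]  S=[0.9525 -0.0213; -0.0213 0.4441]  K=[0.6003 0.1130; -0.0608 0.5149]  nu=[1.9913, -0.3009]  x^+=[-1.2559, -0.9393]  P^+=[0.2187 -0.0093; -0.0093 0.1101]
step 4: x^-=[-1.3001, -1.1460]  P^-=[0.5526 -0.0219; -0.0219 0.2128]  S=[0.9386 -0.0161; -0.0161 0.4247]  K=[0.5951 0.1141; -0.0579 0.4932]  nu=[4.3024, -0.0710]  x^+=[1.2522, -1.4303]  P^+=[0.2168 -0.0088; -0.0088 0.1054]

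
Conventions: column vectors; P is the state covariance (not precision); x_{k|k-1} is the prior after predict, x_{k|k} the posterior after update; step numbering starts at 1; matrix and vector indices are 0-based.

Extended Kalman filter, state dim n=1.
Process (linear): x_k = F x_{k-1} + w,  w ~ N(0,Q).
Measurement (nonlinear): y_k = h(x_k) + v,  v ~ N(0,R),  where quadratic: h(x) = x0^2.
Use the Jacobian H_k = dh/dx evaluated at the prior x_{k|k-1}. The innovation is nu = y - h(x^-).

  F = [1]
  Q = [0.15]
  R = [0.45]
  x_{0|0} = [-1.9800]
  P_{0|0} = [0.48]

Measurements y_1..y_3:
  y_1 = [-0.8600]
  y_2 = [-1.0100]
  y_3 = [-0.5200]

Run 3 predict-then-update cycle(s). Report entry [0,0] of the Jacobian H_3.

H_jac[0,0] = -0.5895

step 1: x^-=[-1.9800]  P^-=[0.6300]  H_jac=[-3.9600]  S=[10.3294]  K=[-0.2415]  nu=[-4.7804]  x^+=[-0.8254]  P^+=[0.0274]
step 2: x^-=[-0.8254]  P^-=[0.1774]  H_jac=[-1.6508]  S=[0.9336]  K=[-0.3138]  nu=[-1.6913]  x^+=[-0.2947]  P^+=[0.0855]
step 3: x^-=[-0.2947]  P^-=[0.2355]  H_jac=[-0.5895]  S=[0.5318]  K=[-0.2610]  nu=[-0.6069]  x^+=[-0.1363]  P^+=[0.1993]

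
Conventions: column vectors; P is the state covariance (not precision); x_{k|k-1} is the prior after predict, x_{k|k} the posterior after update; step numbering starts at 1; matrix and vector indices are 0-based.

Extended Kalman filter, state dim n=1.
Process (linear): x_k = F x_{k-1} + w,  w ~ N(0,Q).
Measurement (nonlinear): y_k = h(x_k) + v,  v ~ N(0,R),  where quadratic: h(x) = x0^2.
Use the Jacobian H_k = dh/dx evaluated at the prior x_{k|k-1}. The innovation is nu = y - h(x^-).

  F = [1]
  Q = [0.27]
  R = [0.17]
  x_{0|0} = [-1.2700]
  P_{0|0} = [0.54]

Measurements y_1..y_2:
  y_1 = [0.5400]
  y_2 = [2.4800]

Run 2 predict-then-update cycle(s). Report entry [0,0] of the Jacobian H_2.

step 1: x^-=[-1.2700]  P^-=[0.8100]  H_jac=[-2.5400]  S=[5.3958]  K=[-0.3813]  nu=[-1.0729]  x^+=[-0.8609]  P^+=[0.0255]
step 2: x^-=[-0.8609]  P^-=[0.2955]  H_jac=[-1.7218]  S=[1.0461]  K=[-0.4864]  nu=[1.7388]  x^+=[-1.7067]  P^+=[0.0480]

H_jac[0,0] = -1.7218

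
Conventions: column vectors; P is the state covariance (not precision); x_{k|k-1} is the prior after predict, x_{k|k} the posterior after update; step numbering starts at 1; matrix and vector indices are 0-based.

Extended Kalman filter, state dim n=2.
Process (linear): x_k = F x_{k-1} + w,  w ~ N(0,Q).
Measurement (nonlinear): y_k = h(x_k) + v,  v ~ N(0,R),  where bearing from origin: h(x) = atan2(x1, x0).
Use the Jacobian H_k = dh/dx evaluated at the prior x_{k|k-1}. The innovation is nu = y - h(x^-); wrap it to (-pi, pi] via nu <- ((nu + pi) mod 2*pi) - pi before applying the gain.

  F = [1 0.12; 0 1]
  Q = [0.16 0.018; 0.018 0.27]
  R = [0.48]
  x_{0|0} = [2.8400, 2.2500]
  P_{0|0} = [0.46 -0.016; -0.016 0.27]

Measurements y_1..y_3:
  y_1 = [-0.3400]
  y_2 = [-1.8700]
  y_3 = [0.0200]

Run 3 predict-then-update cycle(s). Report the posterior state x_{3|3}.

x_post = [4.0076, 1.2320]

step 1: x^-=[3.1100, 2.2500]  P^-=[0.6200 0.0344; 0.0344 0.5400]  H_jac=[-0.1527 0.2111]  S=[0.5163]  K=[-0.1693; 0.2106]  nu=[-0.9663]  x^+=[3.2736, 2.0465]  P^+=[0.6052 0.0528; 0.0528 0.5171]
step 2: x^-=[3.5192, 2.0465]  P^-=[0.7854 0.1329; 0.1329 0.7871]  H_jac=[-0.1235 0.2123]  S=[0.5205]  K=[-0.1321; 0.2896]  nu=[-2.3967]  x^+=[3.8359, 1.3524]  P^+=[0.7763 0.1528; 0.1528 0.7435]
step 3: x^-=[3.9981, 1.3524]  P^-=[0.9837 0.2600; 0.2600 1.0135]  H_jac=[-0.0759 0.2244]  S=[0.5279]  K=[-0.0309; 0.3935]  nu=[-0.3062]  x^+=[4.0076, 1.2320]  P^+=[0.9831 0.2664; 0.2664 0.9317]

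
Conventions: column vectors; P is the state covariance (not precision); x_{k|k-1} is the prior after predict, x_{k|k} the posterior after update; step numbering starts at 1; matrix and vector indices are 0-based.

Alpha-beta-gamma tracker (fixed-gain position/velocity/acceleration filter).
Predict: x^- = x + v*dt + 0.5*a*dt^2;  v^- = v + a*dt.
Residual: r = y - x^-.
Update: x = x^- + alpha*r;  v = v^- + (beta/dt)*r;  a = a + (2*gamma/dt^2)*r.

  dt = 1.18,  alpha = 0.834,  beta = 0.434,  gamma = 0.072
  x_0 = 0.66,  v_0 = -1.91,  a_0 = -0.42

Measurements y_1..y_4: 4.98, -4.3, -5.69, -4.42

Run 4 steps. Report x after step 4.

step 1: x_pred=-1.8862  r=6.8662  x^+=3.8402  v^+=0.1198  a^+=0.2901
step 2: x_pred=4.1835  r=-8.4835  x^+=-2.8917  v^+=-2.6581  a^+=-0.5873
step 3: x_pred=-6.4372  r=0.7472  x^+=-5.8140  v^+=-3.0763  a^+=-0.5100
step 4: x_pred=-9.7991  r=5.3791  x^+=-5.3129  v^+=-1.6997  a^+=0.0463

x_post = -5.3129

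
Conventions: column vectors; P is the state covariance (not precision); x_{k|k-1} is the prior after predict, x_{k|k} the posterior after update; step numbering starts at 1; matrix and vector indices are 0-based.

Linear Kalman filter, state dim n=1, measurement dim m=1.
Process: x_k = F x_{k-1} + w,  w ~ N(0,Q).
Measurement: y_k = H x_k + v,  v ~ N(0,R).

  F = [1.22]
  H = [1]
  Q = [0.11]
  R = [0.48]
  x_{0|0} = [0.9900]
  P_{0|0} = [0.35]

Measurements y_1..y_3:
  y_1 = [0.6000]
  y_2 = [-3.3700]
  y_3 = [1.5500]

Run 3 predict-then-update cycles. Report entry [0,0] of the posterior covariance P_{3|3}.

step 1: x^-=[1.2078]  P^-=[0.6309]  S=[1.1109]  K=[0.5679]  nu=[-0.6078]  x^+=[0.8626]  P^+=[0.2726]
step 2: x^-=[1.0524]  P^-=[0.5157]  S=[0.9957]  K=[0.5180]  nu=[-4.4224]  x^+=[-1.2382]  P^+=[0.2486]
step 3: x^-=[-1.5106]  P^-=[0.4800]  S=[0.9600]  K=[0.5000]  nu=[3.0606]  x^+=[0.0198]  P^+=[0.2400]

P_post[0,0] = 0.2400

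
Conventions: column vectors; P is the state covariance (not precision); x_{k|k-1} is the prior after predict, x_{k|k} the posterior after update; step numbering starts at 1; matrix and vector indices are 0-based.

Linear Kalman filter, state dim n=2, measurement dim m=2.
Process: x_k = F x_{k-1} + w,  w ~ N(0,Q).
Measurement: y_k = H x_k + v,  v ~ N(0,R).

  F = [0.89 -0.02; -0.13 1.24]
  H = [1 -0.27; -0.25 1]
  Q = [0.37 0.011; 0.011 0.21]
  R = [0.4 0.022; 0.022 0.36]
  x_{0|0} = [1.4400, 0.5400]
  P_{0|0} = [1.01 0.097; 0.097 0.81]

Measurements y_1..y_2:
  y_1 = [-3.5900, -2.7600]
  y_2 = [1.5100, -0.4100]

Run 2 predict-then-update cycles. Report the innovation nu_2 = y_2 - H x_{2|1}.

innov = [3.0478, 1.4663]

step 1: x^-=[1.2708, 0.4824]  P^-=[1.1669 -0.0186; -0.0186 1.4413]  S=[1.6820 -0.6788; -0.6788 1.8835]  K=[0.7375 0.1010; 0.0788 0.7961]  nu=[-4.7306, -2.9247]  x^+=[-2.5133, -2.2187]  P^+=[0.3340 0.1361; 0.1361 0.3223]
step 2: x^-=[-2.1924, -2.4245]  P^-=[0.6298 0.1149; 0.1149 0.6674]  S=[1.0164 -0.1930; -0.1930 1.0093]  K=[0.6030 0.0731; 0.0580 0.6439]  nu=[3.0478, 1.4663]  x^+=[-0.2473, -1.3035]  P^+=[0.2719 0.1076; 0.1076 0.2600]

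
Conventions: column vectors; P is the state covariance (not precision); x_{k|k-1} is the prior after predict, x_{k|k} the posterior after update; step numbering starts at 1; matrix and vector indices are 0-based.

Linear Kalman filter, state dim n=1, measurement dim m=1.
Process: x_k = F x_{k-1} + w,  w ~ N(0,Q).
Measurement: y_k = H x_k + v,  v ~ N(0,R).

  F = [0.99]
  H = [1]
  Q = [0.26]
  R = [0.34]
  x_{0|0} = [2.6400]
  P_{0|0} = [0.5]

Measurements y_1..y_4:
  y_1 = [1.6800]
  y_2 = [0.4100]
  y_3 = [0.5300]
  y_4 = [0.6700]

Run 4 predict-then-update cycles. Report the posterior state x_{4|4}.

x_post = [0.6986]

step 1: x^-=[2.6136]  P^-=[0.7500]  S=[1.0900]  K=[0.6881]  nu=[-0.9336]  x^+=[1.9712]  P^+=[0.2339]
step 2: x^-=[1.9515]  P^-=[0.4893]  S=[0.8293]  K=[0.5900]  nu=[-1.5415]  x^+=[1.0420]  P^+=[0.2006]
step 3: x^-=[1.0316]  P^-=[0.4566]  S=[0.7966]  K=[0.5732]  nu=[-0.5016]  x^+=[0.7441]  P^+=[0.1949]
step 4: x^-=[0.7366]  P^-=[0.4510]  S=[0.7910]  K=[0.5702]  nu=[-0.0666]  x^+=[0.6986]  P^+=[0.1939]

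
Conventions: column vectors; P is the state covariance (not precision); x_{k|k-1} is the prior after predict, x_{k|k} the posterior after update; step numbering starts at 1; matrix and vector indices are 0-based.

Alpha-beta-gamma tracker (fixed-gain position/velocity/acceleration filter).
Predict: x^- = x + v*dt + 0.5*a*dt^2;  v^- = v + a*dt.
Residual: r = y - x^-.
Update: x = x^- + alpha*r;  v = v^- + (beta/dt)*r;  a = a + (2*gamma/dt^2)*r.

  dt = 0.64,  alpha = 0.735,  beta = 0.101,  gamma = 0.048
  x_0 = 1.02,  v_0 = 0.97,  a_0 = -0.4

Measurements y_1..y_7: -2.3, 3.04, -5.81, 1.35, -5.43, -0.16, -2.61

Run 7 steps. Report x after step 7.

step 1: x_pred=1.5589  r=-3.8589  x^+=-1.2774  v^+=0.1050  a^+=-1.3044
step 2: x_pred=-1.4773  r=4.5173  x^+=1.8429  v^+=-0.0169  a^+=-0.2457
step 3: x_pred=1.7818  r=-7.5918  x^+=-3.7982  v^+=-1.3722  a^+=-2.0250
step 4: x_pred=-5.0911  r=6.4411  x^+=-0.3569  v^+=-1.6517  a^+=-0.5154
step 5: x_pred=-1.5196  r=-3.9104  x^+=-4.3937  v^+=-2.5987  a^+=-1.4319
step 6: x_pred=-6.3501  r=6.1901  x^+=-1.8004  v^+=-2.5382  a^+=0.0189
step 7: x_pred=-3.4209  r=0.8109  x^+=-2.8249  v^+=-2.3981  a^+=0.2090

x_post = -2.8249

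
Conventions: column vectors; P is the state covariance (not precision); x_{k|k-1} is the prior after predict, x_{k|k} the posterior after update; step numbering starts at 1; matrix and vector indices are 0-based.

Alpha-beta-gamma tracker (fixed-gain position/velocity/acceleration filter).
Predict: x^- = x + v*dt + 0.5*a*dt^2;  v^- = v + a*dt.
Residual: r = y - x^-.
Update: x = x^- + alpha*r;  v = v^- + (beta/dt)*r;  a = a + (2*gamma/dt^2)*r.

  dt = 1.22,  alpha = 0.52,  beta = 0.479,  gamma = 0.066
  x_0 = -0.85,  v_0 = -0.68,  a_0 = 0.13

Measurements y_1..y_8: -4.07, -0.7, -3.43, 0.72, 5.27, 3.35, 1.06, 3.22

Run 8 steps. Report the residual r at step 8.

resid = -1.5273

step 1: x_pred=-1.5829  r=-2.4871  x^+=-2.8762  v^+=-1.4979  a^+=-0.0906
step 2: x_pred=-4.7710  r=4.0710  x^+=-2.6541  v^+=-0.0100  a^+=0.2705
step 3: x_pred=-2.4651  r=-0.9649  x^+=-2.9668  v^+=-0.0589  a^+=0.1849
step 4: x_pred=-2.9011  r=3.6211  x^+=-1.0181  v^+=1.5884  a^+=0.5060
step 5: x_pred=1.2963  r=3.9737  x^+=3.3626  v^+=3.7659  a^+=0.8584
step 6: x_pred=8.5959  r=-5.2459  x^+=5.8680  v^+=2.7536  a^+=0.3932
step 7: x_pred=9.5200  r=-8.4600  x^+=5.1208  v^+=-0.0883  a^+=-0.3571
step 8: x_pred=4.7473  r=-1.5273  x^+=3.9531  v^+=-1.1236  a^+=-0.4925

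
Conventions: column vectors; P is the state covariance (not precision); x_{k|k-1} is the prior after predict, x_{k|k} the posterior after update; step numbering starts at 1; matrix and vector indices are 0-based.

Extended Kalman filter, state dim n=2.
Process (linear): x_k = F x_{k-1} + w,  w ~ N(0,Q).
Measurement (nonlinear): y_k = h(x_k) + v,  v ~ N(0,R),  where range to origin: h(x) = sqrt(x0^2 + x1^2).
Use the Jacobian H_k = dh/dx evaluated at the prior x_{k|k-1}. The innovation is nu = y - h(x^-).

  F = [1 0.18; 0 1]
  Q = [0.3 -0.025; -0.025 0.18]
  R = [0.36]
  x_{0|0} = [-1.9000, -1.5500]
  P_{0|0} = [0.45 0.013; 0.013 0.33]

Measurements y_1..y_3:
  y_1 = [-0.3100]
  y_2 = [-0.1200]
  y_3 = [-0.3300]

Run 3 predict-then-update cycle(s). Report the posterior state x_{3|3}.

x_post = [0.0822, 0.0020]

step 1: x^-=[-2.1790, -1.5500]  P^-=[0.7654 0.0474; 0.0474 0.5100]  H_jac=[-0.8149 -0.5796]  S=[1.0843]  K=[-0.6005; -0.3082]  nu=[-2.9840]  x^+=[-0.3871, -0.6302]  P^+=[0.3744 -0.1533; -0.1533 0.4070]
step 2: x^-=[-0.5005, -0.6302]  P^-=[0.6323 -0.1051; -0.1051 0.5870]  H_jac=[-0.6219 -0.7831]  S=[0.8622]  K=[-0.3607; -0.4573]  nu=[-0.9248]  x^+=[-0.1669, -0.2073]  P^+=[0.5202 -0.2473; -0.2473 0.4066]
step 3: x^-=[-0.2042, -0.2073]  P^-=[0.7443 -0.1991; -0.1991 0.5866]  H_jac=[-0.7019 -0.7123]  S=[0.8252]  K=[-0.4612; -0.3370]  nu=[-0.6210]  x^+=[0.0822, 0.0020]  P^+=[0.5688 -0.3274; -0.3274 0.4929]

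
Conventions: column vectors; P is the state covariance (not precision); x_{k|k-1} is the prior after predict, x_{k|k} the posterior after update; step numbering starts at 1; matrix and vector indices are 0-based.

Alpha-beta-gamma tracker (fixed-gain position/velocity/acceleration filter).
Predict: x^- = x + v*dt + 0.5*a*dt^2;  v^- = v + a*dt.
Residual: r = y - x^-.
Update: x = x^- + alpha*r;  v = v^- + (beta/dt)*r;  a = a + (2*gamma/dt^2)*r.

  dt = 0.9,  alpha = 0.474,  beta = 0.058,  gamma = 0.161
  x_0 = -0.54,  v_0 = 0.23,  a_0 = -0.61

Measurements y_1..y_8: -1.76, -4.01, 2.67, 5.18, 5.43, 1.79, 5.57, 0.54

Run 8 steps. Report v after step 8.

v_post = 9.3870

step 1: x_pred=-0.5801  r=-1.1799  x^+=-1.1393  v^+=-0.3950  a^+=-1.0791
step 2: x_pred=-1.9319  r=-2.0781  x^+=-2.9169  v^+=-1.5001  a^+=-1.9052
step 3: x_pred=-5.0386  r=7.7086  x^+=-1.3847  v^+=-2.7180  a^+=1.1592
step 4: x_pred=-3.3614  r=8.5414  x^+=0.6872  v^+=-1.1242  a^+=4.5547
step 5: x_pred=1.5201  r=3.9099  x^+=3.3734  v^+=3.2270  a^+=6.1091
step 6: x_pred=8.7518  r=-6.9618  x^+=5.4519  v^+=8.2765  a^+=3.3415
step 7: x_pred=14.2541  r=-8.6841  x^+=10.1378  v^+=10.7242  a^+=-0.1107
step 8: x_pred=19.7448  r=-19.2048  x^+=10.6417  v^+=9.3870  a^+=-7.7452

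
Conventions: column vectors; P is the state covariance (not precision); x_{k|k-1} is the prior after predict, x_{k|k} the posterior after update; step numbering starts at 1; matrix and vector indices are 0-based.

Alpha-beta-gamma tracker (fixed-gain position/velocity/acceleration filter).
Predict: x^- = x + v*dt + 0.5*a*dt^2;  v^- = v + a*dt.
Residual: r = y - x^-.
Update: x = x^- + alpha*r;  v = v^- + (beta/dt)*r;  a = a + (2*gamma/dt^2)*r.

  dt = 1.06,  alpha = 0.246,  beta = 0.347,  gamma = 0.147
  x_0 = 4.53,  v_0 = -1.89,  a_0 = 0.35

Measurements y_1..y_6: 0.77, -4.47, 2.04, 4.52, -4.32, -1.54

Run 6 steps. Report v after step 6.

v_post = 4.4666

step 1: x_pred=2.7232  r=-1.9532  x^+=2.2427  v^+=-2.1584  a^+=-0.1611
step 2: x_pred=-0.1357  r=-4.3343  x^+=-1.2019  v^+=-3.7480  a^+=-1.2952
step 3: x_pred=-5.9025  r=7.9425  x^+=-3.9486  v^+=-2.5209  a^+=0.7830
step 4: x_pred=-6.1809  r=10.7009  x^+=-3.5485  v^+=1.8121  a^+=3.5830
step 5: x_pred=0.3853  r=-4.7053  x^+=-0.7722  v^+=4.0698  a^+=2.3518
step 6: x_pred=4.8630  r=-6.4030  x^+=3.2879  v^+=4.4666  a^+=0.6764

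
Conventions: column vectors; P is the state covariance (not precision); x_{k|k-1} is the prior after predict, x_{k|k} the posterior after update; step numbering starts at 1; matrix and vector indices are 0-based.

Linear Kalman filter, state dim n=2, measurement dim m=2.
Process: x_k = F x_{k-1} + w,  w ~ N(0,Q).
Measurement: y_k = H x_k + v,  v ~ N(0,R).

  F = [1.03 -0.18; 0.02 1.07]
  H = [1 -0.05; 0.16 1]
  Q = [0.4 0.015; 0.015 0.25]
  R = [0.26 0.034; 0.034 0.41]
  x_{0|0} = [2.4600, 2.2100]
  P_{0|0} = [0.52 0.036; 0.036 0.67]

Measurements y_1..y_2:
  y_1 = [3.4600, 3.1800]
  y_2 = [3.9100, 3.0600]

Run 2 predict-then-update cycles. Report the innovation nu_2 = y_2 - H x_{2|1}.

step 1: x^-=[2.1360, 2.4139]  P^-=[0.9600 -0.0638; -0.0638 1.0188]  S=[1.2290 0.0734; 0.0734 1.4330]  K=[0.7824 0.0226; -0.1358 0.7108]  nu=[1.4447, 0.4243]  x^+=[3.2760, 2.5193]  P^+=[0.2044 0.0032; 0.0032 0.2863]
step 2: x^-=[2.9208, 2.7612]  P^-=[0.6249 -0.0324; -0.0324 0.5780]  S=[0.8896 0.0729; 0.0729 0.9936]  K=[0.7029 0.0164; -0.1169 0.5851]  nu=[1.1273, -0.1685]  x^+=[3.7104, 2.5308]  P^+=[0.1834 0.0013; 0.0013 0.2357]

innov = [1.1273, -0.1685]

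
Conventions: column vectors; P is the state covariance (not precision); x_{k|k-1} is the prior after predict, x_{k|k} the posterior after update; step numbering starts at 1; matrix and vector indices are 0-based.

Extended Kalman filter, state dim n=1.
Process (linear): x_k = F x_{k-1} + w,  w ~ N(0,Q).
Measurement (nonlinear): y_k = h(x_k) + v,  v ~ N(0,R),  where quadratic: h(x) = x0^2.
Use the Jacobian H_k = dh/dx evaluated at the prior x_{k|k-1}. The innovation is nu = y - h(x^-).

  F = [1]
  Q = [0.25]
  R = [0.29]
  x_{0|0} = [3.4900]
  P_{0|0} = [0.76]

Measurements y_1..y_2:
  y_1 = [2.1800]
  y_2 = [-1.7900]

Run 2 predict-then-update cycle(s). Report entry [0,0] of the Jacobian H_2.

H_jac[0,0] = 4.1314

step 1: x^-=[3.4900]  P^-=[1.0100]  H_jac=[6.9800]  S=[49.4976]  K=[0.1424]  nu=[-10.0001]  x^+=[2.0657]  P^+=[0.0059]
step 2: x^-=[2.0657]  P^-=[0.2559]  H_jac=[4.1314]  S=[4.6582]  K=[0.2270]  nu=[-6.0572]  x^+=[0.6909]  P^+=[0.0159]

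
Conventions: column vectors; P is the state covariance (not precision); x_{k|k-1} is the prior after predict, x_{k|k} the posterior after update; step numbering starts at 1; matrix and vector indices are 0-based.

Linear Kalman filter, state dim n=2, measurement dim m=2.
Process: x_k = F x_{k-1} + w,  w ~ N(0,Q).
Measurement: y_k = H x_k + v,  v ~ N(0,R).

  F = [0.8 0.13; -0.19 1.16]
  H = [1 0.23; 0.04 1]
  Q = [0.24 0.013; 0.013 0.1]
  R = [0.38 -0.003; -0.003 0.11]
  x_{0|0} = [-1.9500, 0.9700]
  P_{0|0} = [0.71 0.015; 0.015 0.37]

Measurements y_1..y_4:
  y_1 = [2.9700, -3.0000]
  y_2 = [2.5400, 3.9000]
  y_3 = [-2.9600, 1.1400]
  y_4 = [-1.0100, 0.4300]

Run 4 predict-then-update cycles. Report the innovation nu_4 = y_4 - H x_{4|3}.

step 1: x^-=[-1.4339, 1.4957]  P^-=[0.7038 -0.0256; -0.0256 0.6169]  S=[1.1046 0.1412; 0.1412 0.7260]  K=[0.6474 -0.1224; -0.0032 0.8490]  nu=[4.0599, -4.4383]  x^+=[1.7378, -2.2855]  P^+=[0.2523 -0.0255; -0.0255 0.0944]
step 2: x^-=[1.0932, -2.9814]  P^-=[0.3977 -0.0341; -0.0341 0.2474]  S=[0.7751 0.0354; 0.0354 0.3553]  K=[0.5076 -0.1018; -0.0022 0.6927]  nu=[2.1326, 6.8376]  x^+=[1.4795, 1.7501]  P^+=[0.1980 -0.0206; -0.0206 0.0770]
step 3: x^-=[1.4111, 1.7490]  P^-=[0.3637 -0.0241; -0.0241 0.2199]  S=[0.7442 0.0378; 0.0378 0.3285]  K=[0.4855 -0.0850; 0.0017 0.6662]  nu=[-4.7734, -0.6655]  x^+=[-0.8500, 1.2975]  P^+=[0.1890 -0.0184; -0.0184 0.0740]
step 4: x^-=[-0.5114, 1.6666]  P^-=[0.3584 -0.0212; -0.0212 0.2145]  S=[0.7400 0.0393; 0.0393 0.3234]  K=[0.4820 -0.0797; 0.0030 0.6603]  nu=[-0.8819, -1.2161]  x^+=[-0.8395, 0.8609]  P^+=[0.1875 -0.0177; -0.0177 0.0733]

innov = [-0.8819, -1.2161]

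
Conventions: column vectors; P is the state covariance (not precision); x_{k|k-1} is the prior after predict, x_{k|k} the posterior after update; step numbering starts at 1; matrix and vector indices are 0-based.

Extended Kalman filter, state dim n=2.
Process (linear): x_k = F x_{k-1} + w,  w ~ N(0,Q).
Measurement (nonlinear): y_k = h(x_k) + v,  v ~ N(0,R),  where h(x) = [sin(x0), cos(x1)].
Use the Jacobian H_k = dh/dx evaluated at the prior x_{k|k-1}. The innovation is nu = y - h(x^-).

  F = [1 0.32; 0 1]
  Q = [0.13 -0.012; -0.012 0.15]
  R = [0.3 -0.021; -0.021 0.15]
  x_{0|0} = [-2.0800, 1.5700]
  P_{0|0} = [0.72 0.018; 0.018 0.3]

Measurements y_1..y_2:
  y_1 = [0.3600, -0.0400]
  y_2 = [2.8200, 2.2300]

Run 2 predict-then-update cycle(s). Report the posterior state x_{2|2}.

step 1: x^-=[-1.5776, 1.5700]  P^-=[0.8922 0.1020; 0.1020 0.4500]  H_jac=[-0.0068 0.0000; 0.0000 -1.0000]  S=[0.3000 -0.0203; -0.0203 0.6000]  K=[-0.0318 -0.1711; -0.0532 -0.7518]  nu=[1.3600, -0.0408]  x^+=[-1.6139, 1.5283]  P^+=[0.8746 0.0250; 0.0250 0.1117]
step 2: x^-=[-1.1248, 1.5283]  P^-=[1.0320 0.0487; 0.0487 0.2617]  H_jac=[0.4313 0.0000; 0.0000 -0.9991]  S=[0.4920 -0.0420; -0.0420 0.4112]  K=[0.9025 -0.0262; -0.0117 -0.6370]  nu=[3.7222, 2.1875]  x^+=[2.1772, 0.0916]  P^+=[0.6290 0.0229; 0.0229 0.0954]

x_post = [2.1772, 0.0916]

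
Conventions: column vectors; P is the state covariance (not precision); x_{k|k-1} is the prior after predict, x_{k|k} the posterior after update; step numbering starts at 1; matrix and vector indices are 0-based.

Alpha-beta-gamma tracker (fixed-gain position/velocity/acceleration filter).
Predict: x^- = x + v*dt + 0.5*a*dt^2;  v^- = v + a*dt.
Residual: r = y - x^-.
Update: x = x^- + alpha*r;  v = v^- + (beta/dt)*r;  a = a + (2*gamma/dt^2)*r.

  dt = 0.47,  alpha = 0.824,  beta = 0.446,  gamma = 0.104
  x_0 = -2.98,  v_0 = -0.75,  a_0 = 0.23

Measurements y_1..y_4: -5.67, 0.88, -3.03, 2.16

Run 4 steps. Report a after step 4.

a_post = 4.1468

step 1: x_pred=-3.3071  r=-2.3629  x^+=-5.2541  v^+=-2.8841  a^+=-1.9949
step 2: x_pred=-6.8300  r=7.7100  x^+=-0.4770  v^+=3.4946  a^+=5.2649
step 3: x_pred=1.7470  r=-4.7770  x^+=-2.1893  v^+=1.4360  a^+=0.7668
step 4: x_pred=-1.4296  r=3.5896  x^+=1.5282  v^+=5.2027  a^+=4.1468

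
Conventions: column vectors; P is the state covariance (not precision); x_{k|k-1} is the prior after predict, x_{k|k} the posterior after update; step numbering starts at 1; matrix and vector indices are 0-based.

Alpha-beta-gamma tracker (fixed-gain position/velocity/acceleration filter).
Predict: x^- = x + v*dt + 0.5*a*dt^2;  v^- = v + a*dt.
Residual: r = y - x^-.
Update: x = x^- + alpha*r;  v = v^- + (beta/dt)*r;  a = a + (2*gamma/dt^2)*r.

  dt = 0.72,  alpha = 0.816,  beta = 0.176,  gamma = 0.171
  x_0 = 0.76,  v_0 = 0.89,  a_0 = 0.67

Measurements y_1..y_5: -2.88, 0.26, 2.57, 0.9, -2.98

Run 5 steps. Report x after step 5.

step 1: x_pred=1.5745  r=-4.4545  x^+=-2.0604  v^+=0.2835  a^+=-2.2687
step 2: x_pred=-2.4443  r=2.7043  x^+=-0.2376  v^+=-0.6889  a^+=-0.4846
step 3: x_pred=-0.8592  r=3.4292  x^+=1.9390  v^+=-0.1996  a^+=1.7777
step 4: x_pred=2.2561  r=-1.3561  x^+=1.1495  v^+=0.7489  a^+=0.8830
step 5: x_pred=1.9176  r=-4.8976  x^+=-2.0788  v^+=0.1875  a^+=-2.3480

x_post = -2.0788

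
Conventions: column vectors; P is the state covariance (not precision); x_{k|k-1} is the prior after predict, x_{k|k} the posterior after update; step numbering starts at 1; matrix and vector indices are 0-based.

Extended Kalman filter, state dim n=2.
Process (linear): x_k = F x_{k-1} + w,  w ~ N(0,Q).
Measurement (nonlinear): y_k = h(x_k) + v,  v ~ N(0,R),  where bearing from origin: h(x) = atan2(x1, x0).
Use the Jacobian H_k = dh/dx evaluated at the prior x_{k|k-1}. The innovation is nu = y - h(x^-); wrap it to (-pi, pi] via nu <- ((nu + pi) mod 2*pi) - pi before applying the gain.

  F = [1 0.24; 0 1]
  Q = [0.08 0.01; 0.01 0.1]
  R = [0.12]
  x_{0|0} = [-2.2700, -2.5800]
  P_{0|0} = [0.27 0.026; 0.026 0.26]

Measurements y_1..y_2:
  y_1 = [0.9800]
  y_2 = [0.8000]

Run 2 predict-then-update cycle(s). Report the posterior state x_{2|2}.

step 1: x^-=[-2.8892, -2.5800]  P^-=[0.3775 0.0984; 0.0984 0.3600]  H_jac=[0.1720 -0.1926]  S=[0.1380]  K=[0.3330; -0.3797]  nu=[-2.8905]  x^+=[-3.8519, -1.4823]  P^+=[0.3622 0.1159; 0.1159 0.3401]
step 2: x^-=[-4.2076, -1.4823]  P^-=[0.5173 0.2075; 0.2075 0.4401]  H_jac=[0.0745 -0.2114]  S=[0.1360]  K=[-0.0392; -0.5705]  nu=[-2.6803]  x^+=[-4.1026, 0.0468]  P^+=[0.5171 0.2044; 0.2044 0.3958]

x_post = [-4.1026, 0.0468]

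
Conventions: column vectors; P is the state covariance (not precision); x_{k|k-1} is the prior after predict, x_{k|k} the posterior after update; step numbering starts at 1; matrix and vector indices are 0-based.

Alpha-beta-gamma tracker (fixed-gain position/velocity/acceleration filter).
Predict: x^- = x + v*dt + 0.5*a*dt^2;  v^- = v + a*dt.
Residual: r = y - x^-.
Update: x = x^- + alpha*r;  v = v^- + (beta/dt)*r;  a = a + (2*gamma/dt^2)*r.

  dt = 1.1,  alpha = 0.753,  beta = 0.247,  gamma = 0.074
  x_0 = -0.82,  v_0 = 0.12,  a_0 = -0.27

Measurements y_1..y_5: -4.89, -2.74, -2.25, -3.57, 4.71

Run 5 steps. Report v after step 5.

step 1: x_pred=-0.8513  r=-4.0386  x^+=-3.8925  v^+=-1.0839  a^+=-0.7640
step 2: x_pred=-5.5469  r=2.8069  x^+=-3.4333  v^+=-1.2940  a^+=-0.4207
step 3: x_pred=-5.1112  r=2.8612  x^+=-2.9567  v^+=-1.1142  a^+=-0.0707
step 4: x_pred=-4.2251  r=0.6551  x^+=-3.7318  v^+=-1.0449  a^+=0.0094
step 5: x_pred=-4.8755  r=9.5855  x^+=2.3424  v^+=1.1179  a^+=1.1819

v_post = 1.1179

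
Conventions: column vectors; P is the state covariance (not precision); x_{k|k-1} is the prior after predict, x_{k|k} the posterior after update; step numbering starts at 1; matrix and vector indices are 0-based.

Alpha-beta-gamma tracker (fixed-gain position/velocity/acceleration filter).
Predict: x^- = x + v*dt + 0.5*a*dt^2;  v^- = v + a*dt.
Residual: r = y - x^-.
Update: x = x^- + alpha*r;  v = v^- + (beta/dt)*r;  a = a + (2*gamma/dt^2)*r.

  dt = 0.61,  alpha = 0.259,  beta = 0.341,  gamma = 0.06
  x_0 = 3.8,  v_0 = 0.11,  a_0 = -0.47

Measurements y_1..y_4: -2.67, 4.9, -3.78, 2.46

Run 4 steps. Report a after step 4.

a_post = 0.5120

step 1: x_pred=3.7797  r=-6.4497  x^+=2.1092  v^+=-3.7822  a^+=-2.5500
step 2: x_pred=-0.6723  r=5.5723  x^+=0.7709  v^+=-2.2226  a^+=-0.7529
step 3: x_pred=-0.7250  r=-3.0550  x^+=-1.5162  v^+=-4.3897  a^+=-1.7382
step 4: x_pred=-4.5173  r=6.9773  x^+=-2.7102  v^+=-1.5495  a^+=0.5120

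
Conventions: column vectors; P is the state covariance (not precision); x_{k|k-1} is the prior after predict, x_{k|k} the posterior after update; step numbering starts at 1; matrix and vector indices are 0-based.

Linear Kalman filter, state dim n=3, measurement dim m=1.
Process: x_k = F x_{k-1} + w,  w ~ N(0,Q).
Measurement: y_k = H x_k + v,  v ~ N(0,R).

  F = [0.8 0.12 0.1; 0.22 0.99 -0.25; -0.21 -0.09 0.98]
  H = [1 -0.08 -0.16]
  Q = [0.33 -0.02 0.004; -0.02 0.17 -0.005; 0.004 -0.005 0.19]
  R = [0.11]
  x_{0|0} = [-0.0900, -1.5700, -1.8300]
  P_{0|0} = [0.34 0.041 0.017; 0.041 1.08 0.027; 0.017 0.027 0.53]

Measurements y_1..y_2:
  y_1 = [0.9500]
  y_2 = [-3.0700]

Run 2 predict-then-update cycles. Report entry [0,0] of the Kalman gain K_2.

K[0,0] = 0.8023

step 1: x^-=[-0.4434, -1.1166, -1.6332]  P^-=[0.5797 0.1873 -0.0009; 0.1873 1.2807 -0.2248; -0.0009 -0.2248 0.7125]  S=[0.6807]  K=[0.8298; 0.1774; -0.1424]  nu=[1.0428]  x^+=[0.4219, -0.9316, -1.7817]  P^+=[0.1110 0.0871 0.0795; 0.0871 1.2593 -0.2076; 0.0795 -0.2076 0.6987]
step 2: x^-=[0.0476, -0.3840, -1.7508]  P^-=[0.4506 0.1744 0.0699; 0.1744 1.5852 -0.4981; 0.0699 -0.4981 0.8833]  S=[0.5303]  K=[0.8023; 0.2401; -0.0595]  nu=[-3.4284]  x^+=[-2.7029, -1.2070, -1.5467]  P^+=[0.1093 0.0723 0.0952; 0.0723 1.5546 -0.4905; 0.0952 -0.4905 0.8814]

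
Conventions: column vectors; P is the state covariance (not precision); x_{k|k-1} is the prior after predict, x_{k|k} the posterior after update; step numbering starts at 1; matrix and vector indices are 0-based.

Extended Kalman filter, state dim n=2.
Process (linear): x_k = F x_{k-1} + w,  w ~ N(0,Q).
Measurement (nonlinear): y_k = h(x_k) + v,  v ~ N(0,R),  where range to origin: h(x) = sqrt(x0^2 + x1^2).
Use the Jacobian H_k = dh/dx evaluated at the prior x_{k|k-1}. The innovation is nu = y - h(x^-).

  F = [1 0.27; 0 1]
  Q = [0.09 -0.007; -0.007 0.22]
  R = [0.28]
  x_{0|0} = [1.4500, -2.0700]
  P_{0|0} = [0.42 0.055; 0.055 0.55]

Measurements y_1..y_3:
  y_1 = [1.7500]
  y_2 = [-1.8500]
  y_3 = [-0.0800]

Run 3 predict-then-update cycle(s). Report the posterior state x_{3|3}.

x_post = [0.1357, 0.1657]

step 1: x^-=[0.8911, -2.0700]  P^-=[0.5798 0.1965; 0.1965 0.7700]  H_jac=[0.3954 -0.9185]  S=[0.8775]  K=[0.0556; -0.7174]  nu=[-0.5037]  x^+=[0.8631, -1.7087]  P^+=[0.5771 0.2315; 0.2315 0.3183]
step 2: x^-=[0.4018, -1.7087]  P^-=[0.8153 0.3104; 0.3104 0.5383]  H_jac=[0.2289 -0.9735]  S=[0.6945]  K=[-0.1664; -0.6523]  nu=[-3.6053]  x^+=[1.0018, 0.6429]  P^+=[0.7961 0.2351; 0.2351 0.2429]
step 3: x^-=[1.1753, 0.6429]  P^-=[1.0307 0.2936; 0.2936 0.4629]  H_jac=[0.8773 0.4799]  S=[1.4272]  K=[0.7323; 0.3361]  nu=[-1.4197]  x^+=[0.1357, 0.1657]  P^+=[0.2653 -0.0577; -0.0577 0.3016]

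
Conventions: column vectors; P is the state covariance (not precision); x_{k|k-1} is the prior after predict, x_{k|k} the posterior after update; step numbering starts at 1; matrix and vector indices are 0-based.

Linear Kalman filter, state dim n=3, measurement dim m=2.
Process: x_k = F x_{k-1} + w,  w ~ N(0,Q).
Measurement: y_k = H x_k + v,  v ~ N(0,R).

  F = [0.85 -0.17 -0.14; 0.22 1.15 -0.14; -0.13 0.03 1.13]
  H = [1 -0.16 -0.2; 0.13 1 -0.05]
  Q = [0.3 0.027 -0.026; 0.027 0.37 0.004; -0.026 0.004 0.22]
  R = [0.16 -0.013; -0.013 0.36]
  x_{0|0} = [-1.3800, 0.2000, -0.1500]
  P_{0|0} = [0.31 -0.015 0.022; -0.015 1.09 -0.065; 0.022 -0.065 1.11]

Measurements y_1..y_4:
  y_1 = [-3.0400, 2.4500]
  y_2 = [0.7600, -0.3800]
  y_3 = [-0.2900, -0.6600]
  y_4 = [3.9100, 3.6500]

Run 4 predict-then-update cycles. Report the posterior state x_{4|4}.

step 1: x^-=[-1.1860, -0.0526, 0.0159]  P^-=[0.5732 -0.1148 -0.2078; -0.1148 1.8603 -0.2190; -0.2078 -0.2190 1.6328]  S=[0.9520 -0.2744; -0.2744 2.2288]  K=[0.6855 0.0710; -0.1526 0.8141; -0.5877 -0.2194]  nu=[-1.8592, 2.6576]  x^+=[-2.2720, 2.3946, 0.5256]  P^+=[0.1413 0.0062 0.1577; 0.0062 0.2928 -0.0285; 0.1577 -0.0285 1.2674]
step 2: x^-=[-2.4118, 2.1804, 0.9611]  P^-=[0.3947 0.0071 -0.0833; 0.0071 0.7915 -0.1861; -0.0833 -0.1861 1.7927]  S=[0.6658 -0.0214; -0.0214 1.1842]  K=[0.6182 0.0640; -0.1020 0.6752; -0.6271 -0.2533]  nu=[3.7129, -2.1988]  x^+=[-0.2573, 0.3172, -0.8101]  P^+=[0.1371 0.0067 0.1898; 0.0067 0.2418 -0.0346; 0.1898 -0.0346 1.4617]
step 3: x^-=[-0.1592, 0.4216, -0.8724]  P^-=[0.3860 0.0166 -0.0808; 0.0166 0.7279 -0.2180; -0.0808 -0.2180 2.0308]  S=[0.6589 0.0053; 0.0053 1.1267]  K=[0.6058 0.0600; -0.0906 0.6581; -0.6838 -0.2897]  nu=[-0.2378, -1.1046]  x^+=[-0.3696, -0.2837, -0.3898]  P^+=[0.1397 0.0062 0.2129; 0.0062 0.2352 -0.0418; 0.2129 -0.0418 1.6260]
step 4: x^-=[-0.2113, -0.3530, -0.4009]  P^-=[0.3852 0.0187 -0.0830; 0.0187 0.7232 -0.2473; -0.0830 -0.2473 2.2334]  S=[0.6644 0.0158; 0.0158 1.1259]  K=[0.5989 0.0564; -0.0872 0.6566; -0.7301 -0.3182]  nu=[3.9847, 4.0104]  x^+=[2.4009, 1.9331, -4.5864]  P^+=[0.1422 0.0056 0.2313; 0.0056 0.2344 -0.0472; 0.2313 -0.0472 1.7579]

x_post = [2.4009, 1.9331, -4.5864]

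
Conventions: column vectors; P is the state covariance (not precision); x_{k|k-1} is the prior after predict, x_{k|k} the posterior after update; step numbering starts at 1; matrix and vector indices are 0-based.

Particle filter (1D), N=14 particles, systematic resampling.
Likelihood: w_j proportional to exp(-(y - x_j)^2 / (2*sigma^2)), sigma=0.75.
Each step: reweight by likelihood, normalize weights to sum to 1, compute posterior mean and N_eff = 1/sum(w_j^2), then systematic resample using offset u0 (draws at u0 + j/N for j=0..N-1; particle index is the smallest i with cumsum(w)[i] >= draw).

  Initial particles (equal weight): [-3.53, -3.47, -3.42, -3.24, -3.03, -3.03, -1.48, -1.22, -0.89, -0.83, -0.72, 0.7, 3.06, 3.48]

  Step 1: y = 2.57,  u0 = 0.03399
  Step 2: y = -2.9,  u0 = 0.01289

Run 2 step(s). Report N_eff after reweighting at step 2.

step 1: w=[0.0000, 0.0000, 0.0000, 0.0000, 0.0000, 0.0000, 0.0000, 0.0000, 0.0000, 0.0000, 0.0000, 0.0335, 0.6066, 0.3597]  mean=3.1315  Neff=2.0059  idx=[12, 12, 12, 12, 12, 12, 12, 12, 12, 13, 13, 13, 13, 13]
step 2: w=[0.1105, 0.1105, 0.1105, 0.1105, 0.1105, 0.1105, 0.1105, 0.1105, 0.1105, 0.0011, 0.0011, 0.0011, 0.0011, 0.0011]  mean=3.0623  Neff=9.0996  idx=[0, 0, 1, 2, 2, 3, 3, 4, 5, 5, 6, 7, 7, 8]

N_eff = 9.0996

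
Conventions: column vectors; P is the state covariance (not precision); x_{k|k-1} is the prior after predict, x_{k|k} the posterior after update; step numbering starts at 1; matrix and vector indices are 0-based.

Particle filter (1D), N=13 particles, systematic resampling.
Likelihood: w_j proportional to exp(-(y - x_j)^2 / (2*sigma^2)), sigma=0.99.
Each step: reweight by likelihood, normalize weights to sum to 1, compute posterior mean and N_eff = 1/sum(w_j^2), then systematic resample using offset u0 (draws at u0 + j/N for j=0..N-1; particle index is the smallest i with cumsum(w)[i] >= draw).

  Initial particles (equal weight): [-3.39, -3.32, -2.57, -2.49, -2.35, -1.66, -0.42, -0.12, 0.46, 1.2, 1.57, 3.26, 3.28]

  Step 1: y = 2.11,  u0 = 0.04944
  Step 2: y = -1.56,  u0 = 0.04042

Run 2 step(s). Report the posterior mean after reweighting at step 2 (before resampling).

step 1: w=[0.0000, 0.0000, 0.0000, 0.0000, 0.0000, 0.0002, 0.0132, 0.0274, 0.0862, 0.2267, 0.2981, 0.1762, 0.1720]  mean=1.9089  Neff=4.7800  idx=[8, 8, 9, 9, 10, 10, 10, 10, 11, 11, 11, 12, 12]
step 2: w=[0.3928, 0.3928, 0.0646, 0.0646, 0.0213, 0.0213, 0.0213, 0.0213, 0.0000, 0.0000, 0.0000, 0.0000, 0.0000]  mean=0.6504  Neff=3.1375  idx=[0, 0, 0, 0, 0, 1, 1, 1, 1, 1, 2, 3, 6]

post_mean = 0.6504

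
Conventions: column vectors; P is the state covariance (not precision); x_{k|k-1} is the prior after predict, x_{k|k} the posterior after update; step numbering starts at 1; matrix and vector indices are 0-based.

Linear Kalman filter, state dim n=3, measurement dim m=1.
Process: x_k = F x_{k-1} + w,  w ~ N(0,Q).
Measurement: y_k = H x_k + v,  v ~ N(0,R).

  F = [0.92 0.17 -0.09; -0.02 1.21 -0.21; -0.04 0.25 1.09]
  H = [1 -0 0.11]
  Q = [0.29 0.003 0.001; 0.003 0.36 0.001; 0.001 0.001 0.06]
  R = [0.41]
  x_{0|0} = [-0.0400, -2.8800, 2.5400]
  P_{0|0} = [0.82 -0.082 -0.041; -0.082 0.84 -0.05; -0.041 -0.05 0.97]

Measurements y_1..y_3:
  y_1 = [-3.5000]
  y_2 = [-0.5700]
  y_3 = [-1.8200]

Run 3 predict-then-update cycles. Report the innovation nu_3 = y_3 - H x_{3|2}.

innov = [0.6664]

step 1: x^-=[-0.7550, -4.0174, 2.0502]  P^-=[0.9989 0.1031 -0.1563; 0.1031 1.6620 -0.0247; -0.1563 -0.0247 1.2442]  S=[1.3895]  K=[0.7065; 0.0723; -0.0140]  nu=[-2.9705]  x^+=[-2.8536, -4.2320, 2.0918]  P^+=[0.3053 0.0322 -0.1426; 0.0322 1.6547 -0.0233; -0.1426 -0.0233 1.2440]
step 2: x^-=[-3.5330, -5.5030, 1.3362]  P^-=[0.6407 0.4276 -0.2020; 0.4276 2.8467 0.1878; -0.2020 0.1878 1.6410]  S=[1.0261]  K=[0.6027; 0.4369; -0.0210]  nu=[2.8160]  x^+=[-1.8357, -4.2727, 1.2771]  P^+=[0.2679 0.1574 -0.1891; 0.1574 2.6509 0.1972; -0.1891 0.1972 1.6405]
step 3: x^-=[-2.5301, -5.4014, 0.3973]  P^-=[0.6812 0.7567 -0.1802; 0.7567 4.2042 0.6715; -0.1802 0.6715 2.2960]  S=[1.0793]  K=[0.6128; 0.7696; 0.0671]  nu=[0.6664]  x^+=[-2.1218, -4.8886, 0.4420]  P^+=[0.2759 0.2478 -0.2245; 0.2478 3.5650 0.6157; -0.2245 0.6157 2.2912]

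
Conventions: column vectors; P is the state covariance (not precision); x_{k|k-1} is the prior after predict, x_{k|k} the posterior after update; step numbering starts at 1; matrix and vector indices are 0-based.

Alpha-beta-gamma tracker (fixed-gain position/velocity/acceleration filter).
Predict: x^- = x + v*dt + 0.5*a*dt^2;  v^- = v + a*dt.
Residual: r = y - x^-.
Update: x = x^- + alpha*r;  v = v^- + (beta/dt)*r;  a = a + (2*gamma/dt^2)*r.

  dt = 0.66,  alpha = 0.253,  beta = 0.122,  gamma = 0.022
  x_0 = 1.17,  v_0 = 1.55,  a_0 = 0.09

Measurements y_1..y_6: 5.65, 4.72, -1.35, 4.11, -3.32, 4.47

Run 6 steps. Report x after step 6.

x_post = 2.8778

step 1: x_pred=2.2126  r=3.4374  x^+=3.0823  v^+=2.2448  a^+=0.4372
step 2: x_pred=4.6591  r=0.0609  x^+=4.6745  v^+=2.5446  a^+=0.4434
step 3: x_pred=6.4505  r=-7.8005  x^+=4.4770  v^+=1.3953  a^+=-0.3446
step 4: x_pred=5.3228  r=-1.2128  x^+=5.0160  v^+=0.9437  a^+=-0.4671
step 5: x_pred=5.5371  r=-8.8571  x^+=3.2963  v^+=-1.0018  a^+=-1.3617
step 6: x_pred=2.3385  r=2.1315  x^+=2.8778  v^+=-1.5065  a^+=-1.1464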